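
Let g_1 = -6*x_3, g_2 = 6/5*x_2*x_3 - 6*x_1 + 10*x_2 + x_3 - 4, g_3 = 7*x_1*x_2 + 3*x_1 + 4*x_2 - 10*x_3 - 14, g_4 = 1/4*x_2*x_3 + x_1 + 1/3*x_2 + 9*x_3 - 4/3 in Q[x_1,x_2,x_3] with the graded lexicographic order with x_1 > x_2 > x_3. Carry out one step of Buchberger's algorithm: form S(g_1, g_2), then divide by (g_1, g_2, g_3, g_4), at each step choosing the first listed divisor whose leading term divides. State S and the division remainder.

S(g_1, g_2) = 5*x_1 - 25/3*x_2 - 5/6*x_3 + 10/3; remainder on division = 5*x_1 - 25/3*x_2 + 10/3.

lcm(LM(g_1), LM(g_2)) = x_2*x_3.
S = (lcm/LT(g_1))·g_1 − (lcm/LT(g_2))·g_2 = 5*x_1 - 25/3*x_2 - 5/6*x_3 + 10/3.
Reduce S modulo (g_1, g_2, g_3, g_4) in that order:
  leading term x_1: no divisor's leading term divides it; move 5*x_1 to the remainder.
  leading term x_2: no divisor's leading term divides it; move -25/3*x_2 to the remainder.
  leading term x_3: subtract (5/36)·g_1 from -5/6*x_3 + 10/3 → 10/3
  leading term 1: no divisor's leading term divides it; move 10/3 to the remainder.
The remainder 5*x_1 - 25/3*x_2 + 10/3 is nonzero, so it would be added as the next basis element.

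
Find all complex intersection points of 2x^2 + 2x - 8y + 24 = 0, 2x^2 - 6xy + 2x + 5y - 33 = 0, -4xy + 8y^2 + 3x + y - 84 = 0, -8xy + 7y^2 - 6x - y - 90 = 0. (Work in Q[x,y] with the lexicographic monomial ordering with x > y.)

Compute a lex Gröbner basis by Buchberger's algorithm.
f_1 = 2x^2 + 2x - 8y + 24, LT = x^2.
f_2 = 2x^2 - 6xy + 2x + 5y - 33, LT = x^2.
f_3 = -4xy + 3x + 8y^2 + y - 84, LT = xy.
f_4 = -8xy - 6x + 7y^2 - y - 90, LT = xy.

S(f_1,f_2): lcm = x^2. S = 3xy - 13/2y + 57/2.
  reduce S modulo (f_1, f_2, f_3, f_4):
  remainder 9/4x + 6y^2 - 23/4y - 69/2 ≠ 0; add h_5 = 9/4x + 6y^2 - 23/4y - 69/2 to the basis.

S(f_1,f_3): lcm = x^2y. S = 3/4x^2 + 2xy^2 + 5/4xy - 21x - 4y^2 + 12y.
  reduce S modulo (f_1, f_2, f_3, f_4, h_5):
  remainder 4y^3 + 109/2y^2 - 613/8y - 2949/8 ≠ 0; add h_6 = 4y^3 + 109/2y^2 - 613/8y - 2949/8 to the basis.

S(f_1,f_4): lcm = x^2y. S = -3/4x^2 + 7/8xy^2 + 7/8xy - 45/4x - 4y^2 + 12y.
  reduce S modulo (f_1, f_2, f_3, f_4, h_5, h_6):
  remainder 3/8y^2 + 81/128y - 675/128 ≠ 0; add h_7 = 3/8y^2 + 81/128y - 675/128 to the basis.

S(f_2,f_3): lcm = x^2y. S = 3/4x^2 - xy^2 + 5/4xy - 21x + 5/2y^2 - 33/2y.
  reduce S modulo (f_1, f_2, f_3, f_4, h_5, h_6, h_7):
  remainder -7455/32y + 22365/32 ≠ 0; add h_8 = -7455/32y + 22365/32 to the basis.

The other S-polynomials (S(f_2,f_4), S(f_3,f_4), S(f_1,h_5), S(f_2,h_5), S(f_3,h_5), S(f_4,h_5), S(f_1,h_6), S(f_2,h_6), S(f_3,h_6), S(f_4,h_6), S(h_5,h_6), S(f_1,h_7), S(f_2,h_7), S(f_3,h_7), S(f_4,h_7), S(h_5,h_7), S(h_6,h_7), S(f_1,h_8), S(f_2,h_8), S(f_3,h_8), S(f_4,h_8), S(h_5,h_8), S(h_6,h_8), S(h_7,h_8)) all reduce to 0 modulo the current basis, so we have a Gröbner basis.
Inter-reduce: drop elements whose leading term is divisible by another's, tail-reduce, and make monic.
Reduced Gröbner basis: {x + 1, y - 3}.

A lex Gröbner basis eliminates variables successively. Here y - 3 depends only on y, with roots {3}; lifting each root through the earlier basis elements recovers the full solutions.
  y = 3: the earlier basis element becomes x + 1 = 0, giving x = -1 — point (-1, 3).

{(-1, 3)}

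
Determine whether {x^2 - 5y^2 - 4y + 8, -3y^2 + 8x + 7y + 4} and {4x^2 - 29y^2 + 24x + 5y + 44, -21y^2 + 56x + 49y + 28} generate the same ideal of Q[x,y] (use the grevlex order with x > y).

Since reduced Gröbner bases are canonical representatives of ideals under a given ordering, it suffices to compute and compare them.
Buchberger on the first generating set:
f_1 = x^2 - 5y^2 - 4y + 8, LT = x^2.
f_2 = -3y^2 + 8x + 7y + 4, LT = y^2.

S(f_1,f_2): leading monomials are coprime, so the S-polynomial reduces to 0 (Buchberger's first criterion).
Every S-polynomial of the final basis reduces to 0, so we have a Gröbner basis.
Inter-reduce: drop elements whose leading term is divisible by another's, tail-reduce, and make monic.
Reduced Gröbner basis: {x^2 - 40/3x - 47/3y + 4/3, y^2 - 8/3x - 7/3y - 4/3}.

Buchberger on the second generating set:
h_1 = 4x^2 - 29y^2 + 24x + 5y + 44, LT = x^2.
h_2 = -21y^2 + 56x + 49y + 28, LT = y^2.

S(h_1,h_2): leading monomials are coprime, so the S-polynomial reduces to 0 (Buchberger's first criterion).
Every S-polynomial of the final basis reduces to 0, so we have a Gröbner basis.
Inter-reduce: drop elements whose leading term is divisible by another's, tail-reduce, and make monic.
Reduced Gröbner basis: {x^2 - 40/3x - 47/3y + 4/3, y^2 - 8/3x - 7/3y - 4/3}.

The two bases agree; hence the ideals are identical.

Yes, the ideals are equal.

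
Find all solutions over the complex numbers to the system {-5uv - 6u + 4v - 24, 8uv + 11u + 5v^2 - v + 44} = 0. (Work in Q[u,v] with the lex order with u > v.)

Compute a lex Gröbner basis by Buchberger's algorithm.
f_1 = -5uv - 6u + 4v - 24, LT = uv.
f_2 = 8uv + 11u + 5v^2 - v + 44, LT = uv.

S(f_1,f_2): lcm = uv. S = -7/40u - 5/8v^2 - 27/40v - 7/10.
  leading term u: no divisor's leading term divides it; move -7/40u to the remainder.
  leading term v^2: no divisor's leading term divides it; move -5/8v^2 to the remainder.
  leading term v: no divisor's leading term divides it; move -27/40v to the remainder.
  leading term 1: no divisor's leading term divides it; move -7/10 to the remainder.
  remainder -7/40u - 5/8v^2 - 27/40v - 7/10 ≠ 0; add h_3 = -7/40u - 5/8v^2 - 27/40v - 7/10 to the basis.

S(f_1,h_3): lcm = uv. S = 6/5u - 25/7v^3 - 27/7v^2 - 24/5v + 24/5.
  leading term u: subtract (-48/7)·h_3 from 6/5u - 25/7v^3 - 27/7v^2 - 24/5v + 24/5 → -25/7v^3 - 57/7v^2 - 66/7v
  leading term v^3: no divisor's leading term divides it; move -25/7v^3 to the remainder.
  leading term v^2: no divisor's leading term divides it; move -57/7v^2 to the remainder.
  leading term v: no divisor's leading term divides it; move -66/7v to the remainder.
  remainder -25/7v^3 - 57/7v^2 - 66/7v ≠ 0; add h_4 = -25/7v^3 - 57/7v^2 - 66/7v to the basis.

S(f_2,h_3): lcm = uv. S = 11/8u - 25/7v^3 - 181/56v^2 - 33/8v + 11/2.
  leading term u: subtract (-55/7)·h_3 from 11/8u - 25/7v^3 - 181/56v^2 - 33/8v + 11/2 → -25/7v^3 - 57/7v^2 - 66/7v
  leading term v^3: subtract (1)·h_4 from -25/7v^3 - 57/7v^2 - 66/7v → 0
  remainder 0.

S(f_1,h_4): lcm = uv^3. S = -27/25uv^2 - 66/25uv - 4/5v^3 + 24/5v^2.
  leading term uv^2: subtract (27/125v)·f_1 from -27/25uv^2 - 66/25uv - 4/5v^3 + 24/5v^2 → -168/125uv - 4/5v^3 + 492/125v^2 + 648/125v
  leading term uv: subtract (168/625)·f_1 from -168/125uv - 4/5v^3 + 492/125v^2 + 648/125v → 1008/625u - 4/5v^3 + 492/125v^2 + 2568/625v + 4032/625
  leading term u: subtract (-1152/125)·h_3 from 1008/625u - 4/5v^3 + 492/125v^2 + 2568/625v + 4032/625 → -4/5v^3 - 228/125v^2 - 264/125v
  leading term v^3: subtract (28/125)·h_4 from -4/5v^3 - 228/125v^2 - 264/125v → 0
  remainder 0.

S(f_2,h_4): lcm = uv^3. S = -181/200uv^2 - 66/25uv + 5/8v^4 - 1/8v^3 + 11/2v^2.
  leading term uv^2: subtract (181/1000v)·f_1 from -181/200uv^2 - 66/25uv + 5/8v^4 - 1/8v^3 + 11/2v^2 → -777/500uv + 5/8v^4 - 1/8v^3 + 597/125v^2 + 543/125v
  leading term uv: subtract (777/2500)·f_1 from -777/500uv + 5/8v^4 - 1/8v^3 + 597/125v^2 + 543/125v → 2331/1250u + 5/8v^4 - 1/8v^3 + 597/125v^2 + 1938/625v + 4662/625
  leading term u: subtract (-1332/125)·h_3 from 2331/1250u + 5/8v^4 - 1/8v^3 + 597/125v^2 + 1938/625v + 4662/625 → 5/8v^4 - 1/8v^3 - 471/250v^2 - 1023/250v
  leading term v^4: subtract (-7/40v)·h_4 from 5/8v^4 - 1/8v^3 - 471/250v^2 - 1023/250v → -31/20v^3 - 1767/500v^2 - 1023/250v
  leading term v^3: subtract (217/500)·h_4 from -31/20v^3 - 1767/500v^2 - 1023/250v → 0
  remainder 0.

S(h_3,h_4): leading monomials are coprime, so the S-polynomial reduces to 0 (Buchberger's first criterion).
Every S-polynomial of the final basis reduces to 0, so we have a Gröbner basis.
Inter-reduce: drop elements whose leading term is divisible by another's, tail-reduce, and make monic.
Reduced Gröbner basis: {u + 25/7v^2 + 27/7v + 4, v^3 + 57/25v^2 + 66/25v}.

From the last basis element, v^3 + 57/25v^2 + 66/25v = 0, so v takes values in {0, -57/50 - sqrt(3351)*I/50, -57/50 + sqrt(3351)*I/50}. Each choice, substituted upward through the basis, yields the corresponding point(s) of the solution set.
  v = 0: the earlier basis element becomes u + 4 = 0, giving u = -4 — point (-4, 0).
  v = -57/50 - sqrt(3351)*I/50: the earlier basis element becomes u - 19/35 + 3*sqrt(3351)*I/35 = 0, giving u = 19/35 - 3*sqrt(3351)*I/35 — point (19/35 - 3*sqrt(3351)*I/35, -57/50 - sqrt(3351)*I/50).
  v = -57/50 + sqrt(3351)*I/50: the earlier basis element becomes u - 19/35 - 3*sqrt(3351)*I/35 = 0, giving u = 19/35 + 3*sqrt(3351)*I/35 — point (19/35 + 3*sqrt(3351)*I/35, -57/50 + sqrt(3351)*I/50).
Zero-dimensionality of the ideal guarantees finitely many solutions over ℂ.

{(-4, 0), (19/35 - 3*sqrt(3351)*I/35, -57/50 - sqrt(3351)*I/50), (19/35 + 3*sqrt(3351)*I/35, -57/50 + sqrt(3351)*I/50)}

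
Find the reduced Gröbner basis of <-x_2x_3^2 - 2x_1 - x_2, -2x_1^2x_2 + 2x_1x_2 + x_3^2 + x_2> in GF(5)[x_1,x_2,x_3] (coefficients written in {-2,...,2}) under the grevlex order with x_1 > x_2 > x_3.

f_1 = -x_2x_3^2 - 2x_1 - x_2, LT = x_2x_3^2.
f_2 = -2x_1^2x_2 + 2x_1x_2 + x_3^2 + x_2, LT = x_1^2x_2.

S(f_1,f_2): lcm = x_1^2x_2x_3^2. S = x_1x_2x_3^2 - 2x_3^4 + 2x_1^3 + x_1^2x_2 - 2x_2x_3^2.
  leading term x_1x_2x_3^2: subtract (-x_1)·f_1 from x_1x_2x_3^2 - 2x_3^4 + 2x_1^3 + x_1^2x_2 - 2x_2x_3^2 → -2x_3^4 + 2x_1^3 + x_1^2x_2 - 2x_2x_3^2 - 2x_1^2 - x_1x_2
  leading term x_3^4: no divisor's leading term divides it; move -2x_3^4 to the remainder.
  leading term x_1^3: no divisor's leading term divides it; move 2x_1^3 to the remainder.
  leading term x_1^2x_2: subtract (2)·f_2 from x_1^2x_2 - 2x_2x_3^2 - 2x_1^2 - x_1x_2 → -2x_2x_3^2 - 2x_1^2 - 2x_3^2 - 2x_2
  leading term x_2x_3^2: subtract (2)·f_1 from -2x_2x_3^2 - 2x_1^2 - 2x_3^2 - 2x_2 → -2x_1^2 - 2x_3^2 - x_1
  leading term x_1^2: no divisor's leading term divides it; move -2x_1^2 to the remainder.
  leading term x_3^2: no divisor's leading term divides it; move -2x_3^2 to the remainder.
  leading term x_1: no divisor's leading term divides it; move -x_1 to the remainder.
  remainder -2x_3^4 + 2x_1^3 - 2x_1^2 - 2x_3^2 - x_1 ≠ 0; add g_3 = -2x_3^4 + 2x_1^3 - 2x_1^2 - 2x_3^2 - x_1 to the basis.

The other S-polynomials (S(f_1,g_3), S(f_2,g_3)) all reduce to 0 modulo the current basis, so we have a Gröbner basis.

G = {x_3^4 - x_1^3 + x_1^2 + x_3^2 - 2x_1, x_1^2x_2 - x_1x_2 + 2x_3^2 + 2x_2, x_2x_3^2 + 2x_1 + x_2}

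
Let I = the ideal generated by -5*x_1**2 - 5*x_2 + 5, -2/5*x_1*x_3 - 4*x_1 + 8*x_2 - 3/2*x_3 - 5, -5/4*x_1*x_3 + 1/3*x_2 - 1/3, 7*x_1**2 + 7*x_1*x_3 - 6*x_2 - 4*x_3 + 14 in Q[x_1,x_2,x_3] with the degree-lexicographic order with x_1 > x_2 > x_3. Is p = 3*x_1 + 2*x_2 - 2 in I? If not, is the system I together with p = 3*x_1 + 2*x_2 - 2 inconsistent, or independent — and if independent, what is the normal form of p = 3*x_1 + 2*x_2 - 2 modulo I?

3*x_1 + 2*x_2 - 2 lies in I (it reduces to 0).

First compute the reduced Gröbner basis of I by Buchberger's algorithm.
f_1 = -5*x_1**2 - 5*x_2 + 5, LT = x_1**2.
f_2 = -2/5*x_1*x_3 - 4*x_1 + 8*x_2 - 3/2*x_3 - 5, LT = x_1*x_3.
f_3 = -5/4*x_1*x_3 + 1/3*x_2 - 1/3, LT = x_1*x_3.
f_4 = 7*x_1**2 + 7*x_1*x_3 - 6*x_2 - 4*x_3 + 14, LT = x_1**2.

S(f_1,f_2): lcm = x_1**2*x_3. S = -10*x_1**2 + 20*x_1*x_2 - 15/4*x_1*x_3 + x_2*x_3 - 25/2*x_1 - x_3.
  reduce S modulo (f_1, f_2, f_3, f_4):
  remainder 20*x_1*x_2 + x_2*x_3 + 25*x_1 - 65*x_2 + 209/16*x_3 + 295/8 ≠ 0; add h_5 = 20*x_1*x_2 + x_2*x_3 + 25*x_1 - 65*x_2 + 209/16*x_3 + 295/8 to the basis.

S(f_1,f_3): lcm = x_1**2*x_3. S = 4/15*x_1*x_2 + x_2*x_3 - 4/15*x_1 - x_3.
  reduce S modulo (f_1, f_2, f_3, f_4, h_5):
  remainder 74/75*x_2*x_3 - 3/5*x_1 + 13/15*x_2 - 1409/1200*x_3 - 59/120 ≠ 0; add h_6 = 74/75*x_2*x_3 - 3/5*x_1 + 13/15*x_2 - 1409/1200*x_3 - 59/120 to the basis.

S(f_1,f_4): lcm = x_1**2. S = -x_1*x_3 + 13/7*x_2 + 4/7*x_3 - 3.
  reduce S modulo (f_1, f_2, f_3, f_4, h_5, h_6):
  remainder 10*x_1 - 127/7*x_2 + 121/28*x_3 + 19/2 ≠ 0; add h_7 = 10*x_1 - 127/7*x_2 + 121/28*x_3 + 19/2 to the basis.

S(f_2,f_3): lcm = x_1*x_3. S = 10*x_1 - 296/15*x_2 + 15/4*x_3 + 367/30.
  reduce S modulo (f_1, f_2, f_3, f_4, h_5, h_6, h_7):
  remainder -167/105*x_2 - 4/7*x_3 + 41/15 ≠ 0; add h_8 = -167/105*x_2 - 4/7*x_3 + 41/15 to the basis.

S(f_2,f_4): lcm = x_1**2*x_3. S = -x_1*x_3**2 + 10*x_1**2 - 20*x_1*x_2 + 15/4*x_1*x_3 + 6/7*x_2*x_3 + 4/7*x_3**2 + 25/2*x_1 - 2*x_3.
  reduce S modulo (f_1, f_2, f_3, f_4, h_5, h_6, h_7, h_8):
  remainder 121/28*x_3**2 - 9432523/1384096*x_3 - 2530021/692048 ≠ 0; add h_9 = 121/28*x_3**2 - 9432523/1384096*x_3 - 2530021/692048 to the basis.

S(f_2,h_5): lcm = x_1*x_2*x_3. S = -1/20*x_2*x_3**2 + 10*x_1*x_2 - 5/4*x_1*x_3 - 20*x_2**2 + 7*x_2*x_3 - 209/320*x_3**2 + 25/2*x_2 - 59/32*x_3.
  reduce S modulo (f_1, f_2, f_3, f_4, h_5, h_6, h_7, h_8, h_9):
  remainder 56537300704185/4730659800064*x_3 - 56537300704185/2365329900032 ≠ 0; add h_10 = 56537300704185/4730659800064*x_3 - 56537300704185/2365329900032 to the basis.

The other S-polynomials (S(f_3,f_4), S(f_1,h_5), S(f_3,h_5), S(f_4,h_5), S(f_1,h_6), S(f_2,h_6), S(f_3,h_6), S(f_4,h_6), S(h_5,h_6), S(f_1,h_7), S(f_2,h_7), S(f_3,h_7), S(f_4,h_7), S(h_5,h_7), S(h_6,h_7), S(f_1,h_8), S(f_2,h_8), S(f_3,h_8), S(f_4,h_8), S(h_5,h_8), S(h_6,h_8), S(h_7,h_8), S(f_1,h_9), S(f_2,h_9), S(f_3,h_9), S(f_4,h_9), S(h_5,h_9), S(h_6,h_9), S(h_7,h_9), S(h_8,h_9), S(f_1,h_10), S(f_2,h_10), S(f_3,h_10), S(f_4,h_10), S(h_5,h_10), S(h_6,h_10), S(h_7,h_10), S(h_8,h_10), S(h_9,h_10)) all reduce to 0 modulo the current basis, so we have a Gröbner basis.
Inter-reduce: drop elements whose leading term is divisible by another's, tail-reduce, and make monic.
Reduced Gröbner basis: {x_1, x_2 - 1, x_3 - 2}.
Label its elements g_1 = x_1, g_2 = x_2 - 1, g_3 = x_3 - 2.

Reduce p = 3*x_1 + 2*x_2 - 2 modulo G:
  leading term x_1: subtract (3)·g_1 from 3*x_1 + 2*x_2 - 2 → 2*x_2 - 2
  leading term x_2: subtract (2)·g_2 from 2*x_2 - 2 → 0
  normal form = 0.
Since the normal form is 0, p ∈ I.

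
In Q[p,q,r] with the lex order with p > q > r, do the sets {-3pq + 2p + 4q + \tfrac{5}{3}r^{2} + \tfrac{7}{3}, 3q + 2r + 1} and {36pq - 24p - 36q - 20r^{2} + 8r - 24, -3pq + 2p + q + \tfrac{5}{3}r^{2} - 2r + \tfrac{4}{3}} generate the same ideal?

Yes, the ideals are equal.

Since reduced Gröbner bases are canonical representatives of ideals under a given ordering, it suffices to compute and compare them.
Buchberger on the first generating set:
f_1 = -3pq + 2p + 4q + \tfrac{5}{3}r^{2} + \tfrac{7}{3}, LT = pq.
f_2 = 3q + 2r + 1, LT = q.

S(f_1,f_2): lcm = pq. S = -\tfrac{2}{3}pr - p - \tfrac{4}{3}q - \tfrac{5}{9}r^{2} - \tfrac{7}{9}.
  leading term pr: no divisor's leading term divides it; move -\tfrac{2}{3}pr to the remainder.
  leading term p: no divisor's leading term divides it; move -p to the remainder.
  leading term q: subtract (-\tfrac{4}{9})·f_2 from -\tfrac{4}{3}q - \tfrac{5}{9}r^{2} - \tfrac{7}{9} → -\tfrac{5}{9}r^{2} + \tfrac{8}{9}r - \tfrac{1}{3}
  leading term r^{2}: no divisor's leading term divides it; move -\tfrac{5}{9}r^{2} to the remainder.
  leading term r: no divisor's leading term divides it; move \tfrac{8}{9}r to the remainder.
  leading term 1: no divisor's leading term divides it; move -\tfrac{1}{3} to the remainder.
  remainder -\tfrac{2}{3}pr - p - \tfrac{5}{9}r^{2} + \tfrac{8}{9}r - \tfrac{1}{3} ≠ 0; add g_3 = -\tfrac{2}{3}pr - p - \tfrac{5}{9}r^{2} + \tfrac{8}{9}r - \tfrac{1}{3} to the basis.

The other S-polynomials (S(f_1,g_3), S(f_2,g_3)) all reduce to 0 modulo the current basis, so we have a Gröbner basis.
Inter-reduce: drop elements whose leading term is divisible by another's, tail-reduce, and make monic.
Reduced Gröbner basis: {pr + \tfrac{3}{2}p + \tfrac{5}{6}r^{2} - \tfrac{4}{3}r + \tfrac{1}{2}, q + \tfrac{2}{3}r + \tfrac{1}{3}}.

Buchberger on the second generating set:
h_1 = 36pq - 24p - 36q - 20r^{2} + 8r - 24, LT = pq.
h_2 = -3pq + 2p + q + \tfrac{5}{3}r^{2} - 2r + \tfrac{4}{3}, LT = pq.

S(h_1,h_2): lcm = pq. S = -\tfrac{2}{3}q - \tfrac{4}{9}r - \tfrac{2}{9}.
  leading term q: no divisor's leading term divides it; move -\tfrac{2}{3}q to the remainder.
  leading term r: no divisor's leading term divides it; move -\tfrac{4}{9}r to the remainder.
  leading term 1: no divisor's leading term divides it; move -\tfrac{2}{9} to the remainder.
  remainder -\tfrac{2}{3}q - \tfrac{4}{9}r - \tfrac{2}{9} ≠ 0; add k_3 = -\tfrac{2}{3}q - \tfrac{4}{9}r - \tfrac{2}{9} to the basis.

S(h_1,k_3): lcm = pq. S = -\tfrac{2}{3}pr - p - q - \tfrac{5}{9}r^{2} + \tfrac{2}{9}r - \tfrac{2}{3}.
  leading term pr: no divisor's leading term divides it; move -\tfrac{2}{3}pr to the remainder.
  leading term p: no divisor's leading term divides it; move -p to the remainder.
  leading term q: subtract (\tfrac{3}{2})·k_3 from -q - \tfrac{5}{9}r^{2} + \tfrac{2}{9}r - \tfrac{2}{3} → -\tfrac{5}{9}r^{2} + \tfrac{8}{9}r - \tfrac{1}{3}
  leading term r^{2}: no divisor's leading term divides it; move -\tfrac{5}{9}r^{2} to the remainder.
  leading term r: no divisor's leading term divides it; move \tfrac{8}{9}r to the remainder.
  leading term 1: no divisor's leading term divides it; move -\tfrac{1}{3} to the remainder.
  remainder -\tfrac{2}{3}pr - p - \tfrac{5}{9}r^{2} + \tfrac{8}{9}r - \tfrac{1}{3} ≠ 0; add k_4 = -\tfrac{2}{3}pr - p - \tfrac{5}{9}r^{2} + \tfrac{8}{9}r - \tfrac{1}{3} to the basis.

The other S-polynomials (S(h_2,k_3), S(h_1,k_4), S(h_2,k_4), S(k_3,k_4)) all reduce to 0 modulo the current basis, so we have a Gröbner basis.
Inter-reduce: drop elements whose leading term is divisible by another's, tail-reduce, and make monic.
Reduced Gröbner basis: {pr + \tfrac{3}{2}p + \tfrac{5}{6}r^{2} - \tfrac{4}{3}r + \tfrac{1}{2}, q + \tfrac{2}{3}r + \tfrac{1}{3}}.

Same reduced basis, so the two generating sets span the same ideal.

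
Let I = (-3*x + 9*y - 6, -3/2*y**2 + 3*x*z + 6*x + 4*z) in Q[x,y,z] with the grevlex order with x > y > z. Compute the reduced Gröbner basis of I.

f_1 = -3*x + 9*y - 6, LT = x.
f_2 = -3/2*y**2 + 3*x*z + 6*x + 4*z, LT = y**2.

S(f_1,f_2): leading monomials are coprime, so the S-polynomial reduces to 0 (Buchberger's first criterion).
Every S-polynomial of the final basis reduces to 0, so we have a Gröbner basis.

G = {y**2 - 6*y*z - 12*y + 4/3*z + 8, x - 3*y + 2}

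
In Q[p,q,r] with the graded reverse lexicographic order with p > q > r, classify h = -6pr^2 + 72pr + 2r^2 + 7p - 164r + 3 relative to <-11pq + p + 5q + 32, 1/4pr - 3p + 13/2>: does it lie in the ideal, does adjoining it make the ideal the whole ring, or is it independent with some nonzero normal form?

First compute the reduced Gröbner basis of I by Buchberger's algorithm.
f_1 = -11pq + p + 5q + 32, LT = pq.
f_2 = 1/4pr - 3p + 13/2, LT = pr.

S(f_1,f_2): lcm = pqr. S = 12pq - 1/11pr - 5/11qr - 26q - 32/11r.
  reduce S modulo (f_1, f_2):
  remainder -5/11qr - 226/11q - 32/11r + 410/11 ≠ 0; add k_3 = -5/11qr - 226/11q - 32/11r + 410/11 to the basis.

The other S-polynomials (S(f_1,k_3), S(f_2,k_3)) all reduce to 0 modulo the current basis, so we have a Gröbner basis.
Inter-reduce: drop elements whose leading term is divisible by another's, tail-reduce, and make monic.
Reduced Gröbner basis: {pq - 1/11p - 5/11q - 32/11, pr - 12p + 26, qr + 226/5q + 32/5r - 82}.
Label its elements g_1 = pq - 1/11p - 5/11q - 32/11, g_2 = pr - 12p + 26, g_3 = qr + 226/5q + 32/5r - 82.

Reduce h = -6pr^2 + 72pr + 2r^2 + 7p - 164r + 3 modulo G:
  leading term pr^2: subtract (-6r)·g_2 from -6pr^2 + 72pr + 2r^2 + 7p - 164r + 3 → 2r^2 + 7p - 8r + 3
  leading term r^2: no divisor's leading term divides it; move 2r^2 to the remainder.
  leading term p: no divisor's leading term divides it; move 7p to the remainder.
  leading term r: no divisor's leading term divides it; move -8r to the remainder.
  leading term 1: no divisor's leading term divides it; move 3 to the remainder.
  normal form = 2r^2 + 7p - 8r + 3.
The normal form is nonzero, so h ∉ I. Since h minus its normal form lies in I, I + (h) = I + (n) where n = 2r^2 + 7p - 8r + 3; decide whether this ideal is the whole ring.
Run Buchberger on G together with n (pairs among the g_i already reduce to 0 since G is a Gröbner basis):
g_1 = pq - 1/11p - 5/11q - 32/11, LT = pq.
g_2 = pr - 12p + 26, LT = pr.
g_3 = qr + 226/5q + 32/5r - 82, LT = qr.
n = 2r^2 + 7p - 8r + 3, LT = r^2.

S(g_2,n): lcm = pr^2. S = -7/2p^2 - 8pr - 3/2p + 26r.
  reduce S modulo (g_1, g_2, g_3, n):
  remainder -7/2p^2 - 195/2p + 26r + 208 ≠ 0; add m_5 = -7/2p^2 - 195/2p + 26r + 208 to the basis.

S(g_3,n): lcm = qr^2. S = -7/2pq + 246/5qr + 32/5r^2 - 3/2q - 82r.
  reduce S modulo (g_1, g_2, g_3, n, m_5):
  remainder -2499/110p - 612406/275q - 9282/25r + 220804/55 ≠ 0; add m_6 = -2499/110p - 612406/275q - 9282/25r + 220804/55 to the basis.

S(g_1,m_6): lcm = pq. S = -1224812/12495q^2 - 572/35qr - 1/11p + 4845193/27489q - 32/11.
  reduce S modulo (g_1, g_2, g_3, n, m_5, m_6):
  remainder -1224812/12495q^2 + 57718639/62475q + 2652/25r - 16981808/12495 ≠ 0; add m_7 = -1224812/12495q^2 + 57718639/62475q + 2652/25r - 16981808/12495 to the basis.

The other S-polynomials (S(g_1,g_2), S(g_1,g_3), S(g_1,n), S(g_2,g_3), S(g_1,m_5), S(g_2,m_5), S(g_3,m_5), S(n,m_5), S(g_2,m_6), S(g_3,m_6), S(n,m_6), S(m_5,m_6), S(g_1,m_7), S(g_2,m_7), S(g_3,m_7), S(n,m_7), S(m_5,m_7), S(m_6,m_7)) all reduce to 0 modulo the current basis, so we have a Gröbner basis.
Inter-reduce: drop elements whose leading term is divisible by another's, tail-reduce, and make monic.
Reduced Gröbner basis: {q^2 - 57718639/6124060q - 1656837/1531015r + 4245452/306203, qr + 226/5q + 32/5r - 82, r^2 - 612406/1785q - 306/5r + 442679/714, p + 1224812/12495q + 572/35r - 441608/2499}.
The reduced Gröbner basis of I + (h) is {q^2 - 57718639/6124060q - 1656837/1531015r + 4245452/306203, qr + 226/5q + 32/5r - 82, r^2 - 612406/1785q - 306/5r + 442679/714, p + 1224812/12495q + 572/35r - 441608/2499} ≠ {1}, a proper ideal, so the enlarged system stays consistent: h is independent of I, with normal form 2r^2 + 7p - 8r + 3.

The remainder on division by a Gröbner basis is unique — it is the normal form.

-6pr^2 + 72pr + 2r^2 + 7p - 164r + 3 is independent of I; its normal form modulo I is 2r^2 + 7p - 8r + 3.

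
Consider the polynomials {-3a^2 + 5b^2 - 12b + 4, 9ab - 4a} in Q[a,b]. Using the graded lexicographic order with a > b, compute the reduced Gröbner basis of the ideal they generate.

f_1 = -3a^2 + 5b^2 - 12b + 4, LT = a^2.
f_2 = 9ab - 4a, LT = ab.

S(f_1,f_2): lcm = a^2b. S = -5/3b^3 + 4/9a^2 + 4b^2 - 4/3b.
  leading term b^3: no divisor's leading term divides it; move -5/3b^3 to the remainder.
  leading term a^2: subtract (-4/27)·f_1 from 4/9a^2 + 4b^2 - 4/3b → 128/27b^2 - 28/9b + 16/27
  leading term b^2: no divisor's leading term divides it; move 128/27b^2 to the remainder.
  leading term b: no divisor's leading term divides it; move -28/9b to the remainder.
  leading term 1: no divisor's leading term divides it; move 16/27 to the remainder.
  remainder -5/3b^3 + 128/27b^2 - 28/9b + 16/27 ≠ 0; add g_3 = -5/3b^3 + 128/27b^2 - 28/9b + 16/27 to the basis.

The other S-polynomials (S(f_1,g_3), S(f_2,g_3)) all reduce to 0 modulo the current basis, so we have a Gröbner basis.

G = {b^3 - 128/45b^2 + 28/15b - 16/45, a^2 - 5/3b^2 + 4b - 4/3, ab - 4/9a}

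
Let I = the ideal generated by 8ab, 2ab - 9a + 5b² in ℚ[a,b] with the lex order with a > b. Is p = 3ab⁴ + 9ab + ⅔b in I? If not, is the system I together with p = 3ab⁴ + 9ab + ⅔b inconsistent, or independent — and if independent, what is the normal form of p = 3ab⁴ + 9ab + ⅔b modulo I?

3ab⁴ + 9ab + ⅔b is independent of I; its normal form modulo I is ⅔b.

First compute the reduced Gröbner basis of I by Buchberger's algorithm.
f_1 = 8ab, LT = ab.
f_2 = 2ab - 9a + 5b², LT = ab.

S(f_1,f_2): lcm = ab. S = 9/2a - 5/2b².
  reduce S modulo (f_1, f_2):
  remainder 9/2a - 5/2b² ≠ 0; add h_3 = 9/2a - 5/2b² to the basis.

S(f_1,h_3): lcm = ab. S = 5/9b³.
  reduce S modulo (f_1, f_2, h_3):
  remainder 5/9b³ ≠ 0; add h_4 = 5/9b³ to the basis.

The other S-polynomials (S(f_2,h_3), S(f_1,h_4), S(f_2,h_4), S(h_3,h_4)) all reduce to 0 modulo the current basis, so we have a Gröbner basis.
Inter-reduce: drop elements whose leading term is divisible by another's, tail-reduce, and make monic.
Reduced Gröbner basis: {a - 5/9b², b³}.
Label its elements g_1 = a - 5/9b², g_2 = b³.

Reduce p = 3ab⁴ + 9ab + ⅔b modulo G:
  leading term ab⁴: subtract (3b⁴)·g_1 from 3ab⁴ + 9ab + ⅔b → 9ab + 5/3b⁶ + ⅔b
  leading term ab: subtract (9b)·g_1 from 9ab + 5/3b⁶ + ⅔b → 5/3b⁶ + 5b³ + ⅔b
  leading term b⁶: subtract (5/3b³)·g_2 from 5/3b⁶ + 5b³ + ⅔b → 5b³ + ⅔b
  leading term b³: subtract (5)·g_2 from 5b³ + ⅔b → ⅔b
  leading term b: no divisor's leading term divides it; move ⅔b to the remainder.
  normal form = ⅔b.
The normal form is nonzero, so p ∉ I. Since p minus its normal form lies in I, I + (p) = I + (r) where r = ⅔b; decide whether this ideal is the whole ring.
Run Buchberger on G together with r (pairs among the g_i already reduce to 0 since G is a Gröbner basis):
g_1 = a - 5/9b², LT = a.
g_2 = b³, LT = b³.
r = ⅔b, LT = b.

The S-polynomials (S(g_1,g_2), S(g_1,r), S(g_2,r)) all reduce to 0 modulo the current basis, so we have a Gröbner basis.
Inter-reduce: drop elements whose leading term is divisible by another's, tail-reduce, and make monic.
Reduced Gröbner basis: {a, b}.
The reduced Gröbner basis of I + (p) is {a, b} ≠ {1}, a proper ideal, so the enlarged system stays consistent: p is independent of I, with normal form ⅔b.

Ideal membership is decidable via reduction modulo a Gröbner basis.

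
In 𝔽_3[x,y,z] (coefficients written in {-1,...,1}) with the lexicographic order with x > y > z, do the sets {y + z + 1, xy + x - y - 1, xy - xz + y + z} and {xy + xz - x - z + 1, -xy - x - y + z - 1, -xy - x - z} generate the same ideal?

Since reduced Gröbner bases are canonical representatives of ideals under a given ordering, it suffices to compute and compare them.
Buchberger on the first generating set:
f_1 = y + z + 1, LT = y.
f_2 = xy + x - y - 1, LT = xy.
f_3 = xy - xz + y + z, LT = xy.

S(f_1,f_2): lcm = xy. S = xz + y + 1.
  leading term xz: no divisor's leading term divides it; move xz to the remainder.
  leading term y: subtract (1)·f_1 from y + 1 → -z
  leading term z: no divisor's leading term divides it; move -z to the remainder.
  remainder xz - z ≠ 0; add g_4 = xz - z to the basis.

S(f_1,f_3): lcm = xy. S = -xz + x - y - z.
  leading term xz: subtract (-1)·g_4 from -xz + x - y - z → x - y + z
  leading term x: no divisor's leading term divides it; move x to the remainder.
  leading term y: subtract (-1)·f_1 from -y + z → -z + 1
  leading term z: no divisor's leading term divides it; move -z to the remainder.
  leading term 1: no divisor's leading term divides it; move 1 to the remainder.
  remainder x - z + 1 ≠ 0; add g_5 = x - z + 1 to the basis.

S(f_3,g_4): lcm = xyz. S = -xz² - yz + z².
  leading term xz²: subtract (-z)·g_4 from -xz² - yz + z² → -yz
  leading term yz: subtract (-z)·f_1 from -yz → z² + z
  leading term z²: no divisor's leading term divides it; move z² to the remainder.
  leading term z: no divisor's leading term divides it; move z to the remainder.
  remainder z² + z ≠ 0; add g_6 = z² + z to the basis.

The other S-polynomials (S(f_2,f_3), S(f_1,g_4), S(f_2,g_4), S(f_1,g_5), S(f_2,g_5), S(f_3,g_5), S(g_4,g_5), S(f_1,g_6), S(f_2,g_6), S(f_3,g_6), S(g_4,g_6), S(g_5,g_6)) all reduce to 0 modulo the current basis, so we have a Gröbner basis.
Inter-reduce: drop elements whose leading term is divisible by another's, tail-reduce, and make monic.
Reduced Gröbner basis: {x - z + 1, y + z + 1, z² + z}.

Buchberger on the second generating set:
h_1 = xy + xz - x - z + 1, LT = xy.
h_2 = -xy - x - y + z - 1, LT = xy.
h_3 = -xy - x - z, LT = xy.

S(h_1,h_2): lcm = xy. S = xz + x - y.
  leading term xz: no divisor's leading term divides it; move xz to the remainder.
  leading term x: no divisor's leading term divides it; move x to the remainder.
  leading term y: no divisor's leading term divides it; move -y to the remainder.
  remainder xz + x - y ≠ 0; add k_4 = xz + x - y to the basis.

S(h_1,h_3): lcm = xy. S = xz + x + z + 1.
  leading term xz: subtract (1)·k_4 from xz + x + z + 1 → y + z + 1
  leading term y: no divisor's leading term divides it; move y to the remainder.
  leading term z: no divisor's leading term divides it; move z to the remainder.
  leading term 1: no divisor's leading term divides it; move 1 to the remainder.
  remainder y + z + 1 ≠ 0; add k_5 = y + z + 1 to the basis.

S(h_1,k_4): lcm = xyz. S = -xy + xz² - xz + y² - z² + z.
  leading term xy: subtract (-1)·h_1 from -xy + xz² - xz + y² - z² + z → xz² - x + y² - z² + 1
  leading term xz²: subtract (z)·k_4 from xz² - x + y² - z² + 1 → -xz - x + y² + yz - z² + 1
  leading term xz: subtract (-1)·k_4 from -xz - x + y² + yz - z² + 1 → y² + yz - y - z² + 1
  leading term y²: subtract (y)·k_5 from y² + yz - y - z² + 1 → y - z² + 1
  leading term y: subtract (1)·k_5 from y - z² + 1 → -z² - z
  leading term z²: no divisor's leading term divides it; move -z² to the remainder.
  leading term z: no divisor's leading term divides it; move -z to the remainder.
  remainder -z² - z ≠ 0; add k_6 = -z² - z to the basis.

S(h_1,k_5): lcm = xy. S = x - z + 1.
  leading term x: no divisor's leading term divides it; move x to the remainder.
  leading term z: no divisor's leading term divides it; move -z to the remainder.
  leading term 1: no divisor's leading term divides it; move 1 to the remainder.
  remainder x - z + 1 ≠ 0; add k_7 = x - z + 1 to the basis.

The other S-polynomials (S(h_2,h_3), S(h_2,k_4), S(h_3,k_4), S(h_2,k_5), S(h_3,k_5), S(k_4,k_5), S(h_1,k_6), S(h_2,k_6), S(h_3,k_6), S(k_4,k_6), S(k_5,k_6), S(h_1,k_7), S(h_2,k_7), S(h_3,k_7), S(k_4,k_7), S(k_5,k_7), S(k_6,k_7)) all reduce to 0 modulo the current basis, so we have a Gröbner basis.
Inter-reduce: drop elements whose leading term is divisible by another's, tail-reduce, and make monic.
Reduced Gröbner basis: {x - z + 1, y + z + 1, z² + z}.

The two bases agree; hence the ideals are identical.

Yes, the ideals are equal.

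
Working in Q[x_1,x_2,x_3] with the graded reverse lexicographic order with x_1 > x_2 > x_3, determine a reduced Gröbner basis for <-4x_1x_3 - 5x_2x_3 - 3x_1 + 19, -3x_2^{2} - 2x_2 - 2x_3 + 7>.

f_1 = -4x_1x_3 - 5x_2x_3 - 3x_1 + 19, LT = x_1x_3.
f_2 = -3x_2^{2} - 2x_2 - 2x_3 + 7, LT = x_2^{2}.

The S-polynomials (S(f_1,f_2)) all reduce to 0 modulo the current basis, so we have a Gröbner basis.

G = {x_2^{2} + \tfrac{2}{3}x_2 + \tfrac{2}{3}x_3 - \tfrac{7}{3}, x_1x_3 + \tfrac{5}{4}x_2x_3 + \tfrac{3}{4}x_1 - \tfrac{19}{4}}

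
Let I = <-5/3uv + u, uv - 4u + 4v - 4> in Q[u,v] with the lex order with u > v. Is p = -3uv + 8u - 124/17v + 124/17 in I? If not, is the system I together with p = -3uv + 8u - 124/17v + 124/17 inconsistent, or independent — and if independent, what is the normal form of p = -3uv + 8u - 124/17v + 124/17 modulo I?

First compute the reduced Gröbner basis of I by Buchberger's algorithm.
f_1 = -5/3uv + u, LT = uv.
f_2 = uv - 4u + 4v - 4, LT = uv.

S(f_1,f_2): lcm = uv. S = 17/5u - 4v + 4.
  leading term u: no divisor's leading term divides it; move 17/5u to the remainder.
  leading term v: no divisor's leading term divides it; move -4v to the remainder.
  leading term 1: no divisor's leading term divides it; move 4 to the remainder.
  remainder 17/5u - 4v + 4 ≠ 0; add h_3 = 17/5u - 4v + 4 to the basis.

S(f_1,h_3): lcm = uv. S = -3/5u + 20/17v^2 - 20/17v.
  leading term u: subtract (-3/17)·h_3 from -3/5u + 20/17v^2 - 20/17v → 20/17v^2 - 32/17v + 12/17
  leading term v^2: no divisor's leading term divides it; move 20/17v^2 to the remainder.
  leading term v: no divisor's leading term divides it; move -32/17v to the remainder.
  leading term 1: no divisor's leading term divides it; move 12/17 to the remainder.
  remainder 20/17v^2 - 32/17v + 12/17 ≠ 0; add h_4 = 20/17v^2 - 32/17v + 12/17 to the basis.

The other S-polynomials (S(f_2,h_3), S(f_1,h_4), S(f_2,h_4), S(h_3,h_4)) all reduce to 0 modulo the current basis, so we have a Gröbner basis.
Inter-reduce: drop elements whose leading term is divisible by another's, tail-reduce, and make monic.
Reduced Gröbner basis: {u - 20/17v + 20/17, v^2 - 8/5v + 3/5}.
Label its elements g_1 = u - 20/17v + 20/17, g_2 = v^2 - 8/5v + 3/5.

Reduce p = -3uv + 8u - 124/17v + 124/17 modulo G:
  leading term uv: subtract (-3v)·g_1 from -3uv + 8u - 124/17v + 124/17 → 8u - 60/17v^2 - 64/17v + 124/17
  leading term u: subtract (8)·g_1 from 8u - 60/17v^2 - 64/17v + 124/17 → -60/17v^2 + 96/17v - 36/17
  leading term v^2: subtract (-60/17)·g_2 from -60/17v^2 + 96/17v - 36/17 → 0
  normal form = 0.
Since the normal form is 0, p ∈ I.

-3uv + 8u - 124/17v + 124/17 lies in I (it reduces to 0).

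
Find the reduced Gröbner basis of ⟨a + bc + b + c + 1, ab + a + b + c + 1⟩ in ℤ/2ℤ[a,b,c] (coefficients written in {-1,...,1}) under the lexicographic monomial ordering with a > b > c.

f_1 = a + bc + b + c + 1, LT = a.
f_2 = ab + a + b + c + 1, LT = ab.

S(f_1,f_2): lcm = ab. S = a + b²c + b² + bc + c + 1.
  leading term a: subtract (1)·f_1 from a + b²c + b² + bc + c + 1 → b²c + b² + b
  leading term b²c: no divisor's leading term divides it; move b²c to the remainder.
  leading term b²: no divisor's leading term divides it; move b² to the remainder.
  leading term b: no divisor's leading term divides it; move b to the remainder.
  remainder b²c + b² + b ≠ 0; add g_3 = b²c + b² + b to the basis.

The other S-polynomials (S(f_1,g_3), S(f_2,g_3)) all reduce to 0 modulo the current basis, so we have a Gröbner basis.
Inter-reduce: drop elements whose leading term is divisible by another's, tail-reduce, and make monic.

G = {a + bc + b + c + 1, b²c + b² + b}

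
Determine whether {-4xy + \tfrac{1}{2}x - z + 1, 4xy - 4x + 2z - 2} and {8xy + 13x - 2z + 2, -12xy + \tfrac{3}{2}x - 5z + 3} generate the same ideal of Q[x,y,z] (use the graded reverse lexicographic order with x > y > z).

No, the ideals differ.

Since reduced Gröbner bases are canonical representatives of ideals under a given ordering, it suffices to compute and compare them.
Buchberger on the first generating set:
f_1 = -4xy + \tfrac{1}{2}x - z + 1, LT = xy.
f_2 = 4xy - 4x + 2z - 2, LT = xy.

S(f_1,f_2): lcm = xy. S = \tfrac{7}{8}x - \tfrac{1}{4}z + \tfrac{1}{4}.
  reduce S modulo (f_1, f_2):
  remainder \tfrac{7}{8}x - \tfrac{1}{4}z + \tfrac{1}{4} ≠ 0; add g_3 = \tfrac{7}{8}x - \tfrac{1}{4}z + \tfrac{1}{4} to the basis.

S(f_1,g_3): lcm = xy. S = \tfrac{2}{7}yz - \tfrac{1}{8}x - \tfrac{2}{7}y + \tfrac{1}{4}z - \tfrac{1}{4}.
  reduce S modulo (f_1, f_2, g_3):
  remainder \tfrac{2}{7}yz - \tfrac{2}{7}y + \tfrac{3}{14}z - \tfrac{3}{14} ≠ 0; add g_4 = \tfrac{2}{7}yz - \tfrac{2}{7}y + \tfrac{3}{14}z - \tfrac{3}{14} to the basis.

The other S-polynomials (S(f_2,g_3), S(f_1,g_4), S(f_2,g_4), S(g_3,g_4)) all reduce to 0 modulo the current basis, so we have a Gröbner basis.
Inter-reduce: drop elements whose leading term is divisible by another's, tail-reduce, and make monic.
Reduced Gröbner basis: {yz - y + \tfrac{3}{4}z - \tfrac{3}{4}, x - \tfrac{2}{7}z + \tfrac{2}{7}}.

Buchberger on the second generating set:
h_1 = 8xy + 13x - 2z + 2, LT = xy.
h_2 = -12xy + \tfrac{3}{2}x - 5z + 3, LT = xy.

S(h_1,h_2): lcm = xy. S = \tfrac{7}{4}x - \tfrac{2}{3}z + \tfrac{1}{2}.
  reduce S modulo (h_1, h_2):
  remainder \tfrac{7}{4}x - \tfrac{2}{3}z + \tfrac{1}{2} ≠ 0; add k_3 = \tfrac{7}{4}x - \tfrac{2}{3}z + \tfrac{1}{2} to the basis.

S(h_1,k_3): lcm = xy. S = \tfrac{8}{21}yz + \tfrac{13}{8}x - \tfrac{2}{7}y - \tfrac{1}{4}z + \tfrac{1}{4}.
  reduce S modulo (h_1, h_2, k_3):
  remainder \tfrac{8}{21}yz - \tfrac{2}{7}y + \tfrac{31}{84}z - \tfrac{3}{14} ≠ 0; add k_4 = \tfrac{8}{21}yz - \tfrac{2}{7}y + \tfrac{31}{84}z - \tfrac{3}{14} to the basis.

The other S-polynomials (S(h_2,k_3), S(h_1,k_4), S(h_2,k_4), S(k_3,k_4)) all reduce to 0 modulo the current basis, so we have a Gröbner basis.
Inter-reduce: drop elements whose leading term is divisible by another's, tail-reduce, and make monic.
Reduced Gröbner basis: {yz - \tfrac{3}{4}y + \tfrac{31}{32}z - \tfrac{9}{16}, x - \tfrac{8}{21}z + \tfrac{2}{7}}.

Since the reduced bases disagree, the two ideals are not the same.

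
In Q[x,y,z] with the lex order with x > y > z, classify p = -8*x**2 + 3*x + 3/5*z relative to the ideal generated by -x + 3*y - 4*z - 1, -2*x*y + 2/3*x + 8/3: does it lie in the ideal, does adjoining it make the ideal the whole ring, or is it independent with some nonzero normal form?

-8*x**2 + 3*x + 3/5*z is independent of I; its normal form modulo I is 96*y*z + 9*y - 128*z**2 - 217/5*z - 35.

First compute the reduced Gröbner basis of I by Buchberger's algorithm.
f_1 = -x + 3*y - 4*z - 1, LT = x.
f_2 = -2*x*y + 2/3*x + 8/3, LT = x*y.

S(f_1,f_2): lcm = x*y. S = 1/3*x - 3*y**2 + 4*y*z + y + 4/3.
  leading term x: subtract (-1/3)·f_1 from 1/3*x - 3*y**2 + 4*y*z + y + 4/3 → -3*y**2 + 4*y*z + 2*y - 4/3*z + 1
  leading term y**2: no divisor's leading term divides it; move -3*y**2 to the remainder.
  leading term y*z: no divisor's leading term divides it; move 4*y*z to the remainder.
  leading term y: no divisor's leading term divides it; move 2*y to the remainder.
  leading term z: no divisor's leading term divides it; move -4/3*z to the remainder.
  leading term 1: no divisor's leading term divides it; move 1 to the remainder.
  remainder -3*y**2 + 4*y*z + 2*y - 4/3*z + 1 ≠ 0; add h_3 = -3*y**2 + 4*y*z + 2*y - 4/3*z + 1 to the basis.

The other S-polynomials (S(f_1,h_3), S(f_2,h_3)) all reduce to 0 modulo the current basis, so we have a Gröbner basis.
Inter-reduce: drop elements whose leading term is divisible by another's, tail-reduce, and make monic.
Reduced Gröbner basis: {x - 3*y + 4*z + 1, y**2 - 4/3*y*z - 2/3*y + 4/9*z - 1/3}.
Label its elements g_1 = x - 3*y + 4*z + 1, g_2 = y**2 - 4/3*y*z - 2/3*y + 4/9*z - 1/3.

Reduce p = -8*x**2 + 3*x + 3/5*z modulo G:
  leading term x**2: subtract (-8*x)·g_1 from -8*x**2 + 3*x + 3/5*z → -24*x*y + 32*x*z + 11*x + 3/5*z
  leading term x*y: subtract (-24*y)·g_1 from -24*x*y + 32*x*z + 11*x + 3/5*z → 32*x*z + 11*x - 72*y**2 + 96*y*z + 24*y + 3/5*z
  leading term x*z: subtract (32*z)·g_1 from 32*x*z + 11*x - 72*y**2 + 96*y*z + 24*y + 3/5*z → 11*x - 72*y**2 + 192*y*z + 24*y - 128*z**2 - 157/5*z
  leading term x: subtract (11)·g_1 from 11*x - 72*y**2 + 192*y*z + 24*y - 128*z**2 - 157/5*z → -72*y**2 + 192*y*z + 57*y - 128*z**2 - 377/5*z - 11
  leading term y**2: subtract (-72)·g_2 from -72*y**2 + 192*y*z + 57*y - 128*z**2 - 377/5*z - 11 → 96*y*z + 9*y - 128*z**2 - 217/5*z - 35
  leading term y*z: no divisor's leading term divides it; move 96*y*z to the remainder.
  leading term y: no divisor's leading term divides it; move 9*y to the remainder.
  leading term z**2: no divisor's leading term divides it; move -128*z**2 to the remainder.
  leading term z: no divisor's leading term divides it; move -217/5*z to the remainder.
  leading term 1: no divisor's leading term divides it; move -35 to the remainder.
  normal form = 96*y*z + 9*y - 128*z**2 - 217/5*z - 35.
The normal form is nonzero, so p ∉ I. Since p minus its normal form lies in I, I + (p) = I + (r) where r = 96*y*z + 9*y - 128*z**2 - 217/5*z - 35; decide whether this ideal is the whole ring.
Run Buchberger on G together with r (pairs among the g_i already reduce to 0 since G is a Gröbner basis):
g_1 = x - 3*y + 4*z + 1, LT = x.
g_2 = y**2 - 4/3*y*z - 2/3*y + 4/9*z - 1/3, LT = y**2.
r = 96*y*z + 9*y - 128*z**2 - 217/5*z - 35, LT = y*z.

S(g_2,r): lcm = y**2*z. S = -3/32*y**2 - 103/480*y*z + 35/96*y + 4/9*z**2 - 1/3*z.
  leading term y**2: subtract (-3/32)·g_2 from -3/32*y**2 - 103/480*y*z + 35/96*y + 4/9*z**2 - 1/3*z → -163/480*y*z + 29/96*y + 4/9*z**2 - 7/24*z - 1/32
  leading term y*z: subtract (-163/46080)·r from -163/480*y*z + 29/96*y + 4/9*z**2 - 7/24*z - 1/32 → 5129/15360*y - 1/120*z**2 - 102571/230400*z - 1429/9216
  leading term y: no divisor's leading term divides it; move 5129/15360*y to the remainder.
  leading term z**2: no divisor's leading term divides it; move -1/120*z**2 to the remainder.
  leading term z: no divisor's leading term divides it; move -102571/230400*z to the remainder.
  leading term 1: no divisor's leading term divides it; move -1429/9216 to the remainder.
  remainder 5129/15360*y - 1/120*z**2 - 102571/230400*z - 1429/9216 ≠ 0; add m_4 = 5129/15360*y - 1/120*z**2 - 102571/230400*z - 1429/9216 to the basis.

S(g_2,m_4): lcm = y**2. S = 128/5129*y*z**2 - 3/25645*y*z - 3113/15387*y + 4/9*z - 1/3.
  leading term y*z**2: subtract (4/15387*z)·r from 128/5129*y*z**2 - 3/25645*y*z - 3113/15387*y + 4/9*z - 1/3 → -63/25645*y*z - 3113/15387*y + 512/15387*z**3 + 868/76935*z**2 + 20936/46161*z - 1/3
  leading term y*z: subtract (-21/820640)·r from -63/25645*y*z - 3113/15387*y + 512/15387*z**3 + 868/76935*z**2 + 20936/46161*z - 1/3 → -97/480*y + 512/15387*z**3 + 616/76935*z**2 + 16707787/36928800*z - 164569/492384
  leading term y: subtract (-3104/5129)·m_4 from -97/480*y + 512/15387*z**3 + 616/76935*z**2 + 16707787/36928800*z - 164569/492384 → 512/15387*z**3 + 76/25645*z**2 + 2816/15387*z - 19760/46161
  leading term z**3: no divisor's leading term divides it; move 512/15387*z**3 to the remainder.
  leading term z**2: no divisor's leading term divides it; move 76/25645*z**2 to the remainder.
  leading term z: no divisor's leading term divides it; move 2816/15387*z to the remainder.
  leading term 1: no divisor's leading term divides it; move -19760/46161 to the remainder.
  remainder 512/15387*z**3 + 76/25645*z**2 + 2816/15387*z - 19760/46161 ≠ 0; add m_5 = 512/15387*z**3 + 76/25645*z**2 + 2816/15387*z - 19760/46161 to the basis.

The other S-polynomials (S(g_1,g_2), S(g_1,r), S(g_1,m_4), S(r,m_4), S(g_1,m_5), S(g_2,m_5), S(r,m_5), S(m_4,m_5)) all reduce to 0 modulo the current basis, so we have a Gröbner basis.
Inter-reduce: drop elements whose leading term is divisible by another's, tail-reduce, and make monic.
Reduced Gröbner basis: {x - 384/5129*z**2 + 9/25645*z - 2016/5129, y - 128/5129*z**2 - 102571/76935*z - 7145/15387, z**3 + 57/640*z**2 + 11/2*z - 1235/96}.
The reduced Gröbner basis of I + (p) is {x - 384/5129*z**2 + 9/25645*z - 2016/5129, y - 128/5129*z**2 - 102571/76935*z - 7145/15387, z**3 + 57/640*z**2 + 11/2*z - 1235/96} ≠ {1}, a proper ideal, so the enlarged system stays consistent: p is independent of I, with normal form 96*y*z + 9*y - 128*z**2 - 217/5*z - 35.

Ideal membership is decidable via reduction modulo a Gröbner basis.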